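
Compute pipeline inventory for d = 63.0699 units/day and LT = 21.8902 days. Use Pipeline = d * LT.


Pipeline = 63.0699 * 21.8902 = 1380.6127

1380.6127 units


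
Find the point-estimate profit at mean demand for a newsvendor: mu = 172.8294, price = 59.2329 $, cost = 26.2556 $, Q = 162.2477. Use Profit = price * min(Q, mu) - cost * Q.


Sales at mu = min(162.2477, 172.8294) = 162.2477
Revenue = 59.2329 * 162.2477 = 9610.4018
Total cost = 26.2556 * 162.2477 = 4259.9107
Profit = 9610.4018 - 4259.9107 = 5350.4911

5350.4911 $


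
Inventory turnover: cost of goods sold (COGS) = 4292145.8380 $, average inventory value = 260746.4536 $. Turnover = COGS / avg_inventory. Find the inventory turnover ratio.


Turnover = 4292145.8380 / 260746.4536 = 16.4610

16.4610


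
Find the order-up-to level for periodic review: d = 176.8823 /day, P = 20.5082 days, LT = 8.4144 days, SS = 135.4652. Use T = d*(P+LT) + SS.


P + LT = 28.9226
d*(P+LT) = 176.8823 * 28.9226 = 5115.8960
T = 5115.8960 + 135.4652 = 5251.3612

5251.3612 units


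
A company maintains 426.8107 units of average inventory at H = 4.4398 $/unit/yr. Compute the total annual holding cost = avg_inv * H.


Cost = 426.8107 * 4.4398 = 1894.9541

1894.9541 $/yr


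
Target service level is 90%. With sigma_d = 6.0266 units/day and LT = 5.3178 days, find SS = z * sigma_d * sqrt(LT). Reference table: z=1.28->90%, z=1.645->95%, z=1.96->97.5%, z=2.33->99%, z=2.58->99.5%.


From the table, SL = 90% corresponds to z = 1.28
sqrt(LT) = sqrt(5.3178) = 2.3060
SS = 1.28 * 6.0266 * 2.3060 = 17.7889

17.7889 units


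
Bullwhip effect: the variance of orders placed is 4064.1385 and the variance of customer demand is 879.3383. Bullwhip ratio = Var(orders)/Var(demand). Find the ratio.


BW = 4064.1385 / 879.3383 = 4.6218

4.6218


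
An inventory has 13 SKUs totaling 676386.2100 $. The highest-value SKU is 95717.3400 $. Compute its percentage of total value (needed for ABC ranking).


Top item = 95717.3400
Total = 676386.2100
Percentage = 95717.3400 / 676386.2100 * 100 = 14.1513

14.1513%


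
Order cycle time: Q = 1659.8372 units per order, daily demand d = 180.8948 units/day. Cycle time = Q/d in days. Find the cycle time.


Cycle = 1659.8372 / 180.8948 = 9.1757

9.1757 days


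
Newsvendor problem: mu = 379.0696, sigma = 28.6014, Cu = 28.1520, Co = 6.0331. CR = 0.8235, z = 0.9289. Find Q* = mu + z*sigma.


CR = Cu/(Cu+Co) = 28.1520/(28.1520+6.0331) = 0.8235
z = 0.9289
Q* = 379.0696 + 0.9289 * 28.6014 = 405.6374

405.6374 units


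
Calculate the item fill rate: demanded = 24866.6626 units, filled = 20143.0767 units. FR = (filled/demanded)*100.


FR = 20143.0767 / 24866.6626 * 100 = 81.0043

81.0043%


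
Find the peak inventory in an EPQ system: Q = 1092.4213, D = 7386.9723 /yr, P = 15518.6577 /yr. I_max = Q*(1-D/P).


D/P = 0.4760
1 - D/P = 0.5240
I_max = 1092.4213 * 0.5240 = 572.4223

572.4223 units


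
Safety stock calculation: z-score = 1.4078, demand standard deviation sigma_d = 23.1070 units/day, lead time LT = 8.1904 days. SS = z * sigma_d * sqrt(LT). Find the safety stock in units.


sqrt(LT) = sqrt(8.1904) = 2.8619
SS = 1.4078 * 23.1070 * 2.8619 = 93.0973

93.0973 units


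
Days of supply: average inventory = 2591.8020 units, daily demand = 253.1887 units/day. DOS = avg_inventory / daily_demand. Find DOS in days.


DOS = 2591.8020 / 253.1887 = 10.2366

10.2366 days


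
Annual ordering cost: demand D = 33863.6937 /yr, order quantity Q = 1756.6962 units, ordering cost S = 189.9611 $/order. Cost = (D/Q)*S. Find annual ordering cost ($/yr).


Number of orders = D/Q = 19.2769
Cost = 19.2769 * 189.9611 = 3661.8651

3661.8651 $/yr


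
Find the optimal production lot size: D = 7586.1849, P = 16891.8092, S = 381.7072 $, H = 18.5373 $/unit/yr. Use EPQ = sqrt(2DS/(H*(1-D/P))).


1 - D/P = 1 - 0.4491 = 0.5509
H*(1-D/P) = 10.2121
2DS = 5791402.7937
EPQ = sqrt(567110.8359) = 753.0676

753.0676 units


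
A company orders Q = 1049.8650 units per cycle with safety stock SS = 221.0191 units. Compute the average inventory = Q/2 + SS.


Q/2 = 524.9325
Avg = 524.9325 + 221.0191 = 745.9516

745.9516 units


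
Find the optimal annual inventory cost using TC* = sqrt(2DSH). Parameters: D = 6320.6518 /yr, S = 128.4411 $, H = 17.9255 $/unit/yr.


2*D*S*H = 29104970.0277
TC* = sqrt(29104970.0277) = 5394.9022

5394.9022 $/yr


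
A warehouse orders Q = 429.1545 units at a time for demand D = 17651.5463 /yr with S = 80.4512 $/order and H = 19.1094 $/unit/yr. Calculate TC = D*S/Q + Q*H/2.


Ordering cost = D*S/Q = 3309.0369
Holding cost = Q*H/2 = 4100.4425
TC = 3309.0369 + 4100.4425 = 7409.4794

7409.4794 $/yr


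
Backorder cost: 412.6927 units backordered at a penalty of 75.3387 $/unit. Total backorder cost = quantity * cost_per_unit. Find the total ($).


Total = 412.6927 * 75.3387 = 31091.7315

31091.7315 $


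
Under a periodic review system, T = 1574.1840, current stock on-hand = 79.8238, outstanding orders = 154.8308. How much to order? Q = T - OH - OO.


Inventory position = OH + OO = 79.8238 + 154.8308 = 234.6546
Q = 1574.1840 - 234.6546 = 1339.5294

1339.5294 units


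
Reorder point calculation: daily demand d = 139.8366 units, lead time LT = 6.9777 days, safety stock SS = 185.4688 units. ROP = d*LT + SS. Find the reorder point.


d*LT = 139.8366 * 6.9777 = 975.7378
ROP = 975.7378 + 185.4688 = 1161.2066

1161.2066 units


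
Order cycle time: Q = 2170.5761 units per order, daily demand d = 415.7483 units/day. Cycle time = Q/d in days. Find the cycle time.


Cycle = 2170.5761 / 415.7483 = 5.2209

5.2209 days


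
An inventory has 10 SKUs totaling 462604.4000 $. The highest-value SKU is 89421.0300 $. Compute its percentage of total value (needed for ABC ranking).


Top item = 89421.0300
Total = 462604.4000
Percentage = 89421.0300 / 462604.4000 * 100 = 19.3299

19.3299%


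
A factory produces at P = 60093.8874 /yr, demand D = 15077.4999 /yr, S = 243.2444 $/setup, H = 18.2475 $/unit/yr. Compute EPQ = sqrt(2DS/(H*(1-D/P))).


1 - D/P = 1 - 0.2509 = 0.7491
H*(1-D/P) = 13.6692
2DS = 7335034.8334
EPQ = sqrt(536609.6354) = 732.5364

732.5364 units


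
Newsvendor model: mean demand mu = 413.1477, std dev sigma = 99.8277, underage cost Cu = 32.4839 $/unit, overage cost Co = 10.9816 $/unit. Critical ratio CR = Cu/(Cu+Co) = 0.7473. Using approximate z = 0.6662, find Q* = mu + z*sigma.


CR = Cu/(Cu+Co) = 32.4839/(32.4839+10.9816) = 0.7473
z = 0.6662
Q* = 413.1477 + 0.6662 * 99.8277 = 479.6529

479.6529 units


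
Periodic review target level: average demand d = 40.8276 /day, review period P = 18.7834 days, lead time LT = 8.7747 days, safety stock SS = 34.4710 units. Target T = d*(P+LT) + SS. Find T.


P + LT = 27.5581
d*(P+LT) = 40.8276 * 27.5581 = 1125.1311
T = 1125.1311 + 34.4710 = 1159.6021

1159.6021 units


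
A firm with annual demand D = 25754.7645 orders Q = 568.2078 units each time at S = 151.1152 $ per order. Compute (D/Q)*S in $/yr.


Number of orders = D/Q = 45.3263
Cost = 45.3263 * 151.1152 = 6849.4948

6849.4948 $/yr


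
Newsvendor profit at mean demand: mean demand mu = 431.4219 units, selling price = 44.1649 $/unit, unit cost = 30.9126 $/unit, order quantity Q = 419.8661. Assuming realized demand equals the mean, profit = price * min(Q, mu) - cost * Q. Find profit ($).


Sales at mu = min(419.8661, 431.4219) = 419.8661
Revenue = 44.1649 * 419.8661 = 18543.3443
Total cost = 30.9126 * 419.8661 = 12979.1528
Profit = 18543.3443 - 12979.1528 = 5564.1915

5564.1915 $


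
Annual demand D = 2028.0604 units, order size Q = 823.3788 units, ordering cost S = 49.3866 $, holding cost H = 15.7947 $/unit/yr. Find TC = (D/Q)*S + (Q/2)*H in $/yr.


Ordering cost = D*S/Q = 121.6439
Holding cost = Q*H/2 = 6502.5106
TC = 121.6439 + 6502.5106 = 6624.1545

6624.1545 $/yr


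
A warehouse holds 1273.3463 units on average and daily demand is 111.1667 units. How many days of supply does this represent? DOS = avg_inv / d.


DOS = 1273.3463 / 111.1667 = 11.4544

11.4544 days


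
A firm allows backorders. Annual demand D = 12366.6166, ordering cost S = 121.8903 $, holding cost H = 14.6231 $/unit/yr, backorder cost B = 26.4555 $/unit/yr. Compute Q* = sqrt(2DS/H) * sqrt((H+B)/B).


sqrt(2DS/H) = 454.0517
sqrt((H+B)/B) = 1.2461
Q* = 454.0517 * 1.2461 = 565.7898

565.7898 units


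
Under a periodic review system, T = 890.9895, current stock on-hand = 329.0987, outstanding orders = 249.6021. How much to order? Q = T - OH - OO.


Inventory position = OH + OO = 329.0987 + 249.6021 = 578.7008
Q = 890.9895 - 578.7008 = 312.2887

312.2887 units


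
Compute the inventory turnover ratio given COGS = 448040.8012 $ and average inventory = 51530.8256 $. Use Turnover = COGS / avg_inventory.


Turnover = 448040.8012 / 51530.8256 = 8.6946

8.6946


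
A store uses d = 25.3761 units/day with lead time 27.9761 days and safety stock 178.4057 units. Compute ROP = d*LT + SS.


d*LT = 25.3761 * 27.9761 = 709.9243
ROP = 709.9243 + 178.4057 = 888.3300

888.3300 units


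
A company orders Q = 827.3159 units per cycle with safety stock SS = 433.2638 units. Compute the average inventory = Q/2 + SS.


Q/2 = 413.6580
Avg = 413.6580 + 433.2638 = 846.9217

846.9217 units


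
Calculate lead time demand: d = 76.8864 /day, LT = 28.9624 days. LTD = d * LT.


LTD = 76.8864 * 28.9624 = 2226.8147

2226.8147 units


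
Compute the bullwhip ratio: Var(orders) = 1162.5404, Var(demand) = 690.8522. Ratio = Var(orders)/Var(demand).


BW = 1162.5404 / 690.8522 = 1.6828

1.6828


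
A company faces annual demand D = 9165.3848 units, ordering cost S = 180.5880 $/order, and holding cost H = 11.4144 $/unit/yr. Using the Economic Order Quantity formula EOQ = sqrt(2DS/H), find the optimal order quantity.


2*D*S = 2 * 9165.3848 * 180.5880 = 3310317.0205
2*D*S/H = 290012.3546
EOQ = sqrt(290012.3546) = 538.5280

538.5280 units


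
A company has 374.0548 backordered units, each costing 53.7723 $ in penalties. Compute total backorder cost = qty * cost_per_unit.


Total = 374.0548 * 53.7723 = 20113.7869

20113.7869 $


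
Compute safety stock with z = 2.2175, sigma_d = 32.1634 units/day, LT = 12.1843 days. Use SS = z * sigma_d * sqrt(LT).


sqrt(LT) = sqrt(12.1843) = 3.4906
SS = 2.2175 * 32.1634 * 3.4906 = 248.9579

248.9579 units


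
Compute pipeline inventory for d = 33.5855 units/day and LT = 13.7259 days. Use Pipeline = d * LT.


Pipeline = 33.5855 * 13.7259 = 460.9912

460.9912 units


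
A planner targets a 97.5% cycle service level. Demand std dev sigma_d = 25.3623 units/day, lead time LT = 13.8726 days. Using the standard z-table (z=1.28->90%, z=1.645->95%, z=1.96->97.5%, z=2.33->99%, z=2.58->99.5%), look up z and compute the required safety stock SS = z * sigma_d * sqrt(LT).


From the table, SL = 97.5% corresponds to z = 1.96
sqrt(LT) = sqrt(13.8726) = 3.7246
SS = 1.96 * 25.3623 * 3.7246 = 185.1500

185.1500 units


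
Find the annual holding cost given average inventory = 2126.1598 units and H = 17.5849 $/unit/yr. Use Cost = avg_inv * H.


Cost = 2126.1598 * 17.5849 = 37388.3075

37388.3075 $/yr


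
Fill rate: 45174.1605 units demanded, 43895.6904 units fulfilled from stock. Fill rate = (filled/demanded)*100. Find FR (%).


FR = 43895.6904 / 45174.1605 * 100 = 97.1699

97.1699%


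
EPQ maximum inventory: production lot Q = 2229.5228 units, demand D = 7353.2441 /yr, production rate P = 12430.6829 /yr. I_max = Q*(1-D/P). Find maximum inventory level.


D/P = 0.5915
1 - D/P = 0.4085
I_max = 2229.5228 * 0.4085 = 910.6713

910.6713 units


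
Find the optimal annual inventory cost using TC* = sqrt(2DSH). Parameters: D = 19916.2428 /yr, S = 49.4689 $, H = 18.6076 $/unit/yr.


2*D*S*H = 36665703.5586
TC* = sqrt(36665703.5586) = 6055.2212

6055.2212 $/yr


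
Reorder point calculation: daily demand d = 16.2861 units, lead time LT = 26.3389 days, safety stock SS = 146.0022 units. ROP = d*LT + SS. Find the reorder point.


d*LT = 16.2861 * 26.3389 = 428.9580
ROP = 428.9580 + 146.0022 = 574.9602

574.9602 units


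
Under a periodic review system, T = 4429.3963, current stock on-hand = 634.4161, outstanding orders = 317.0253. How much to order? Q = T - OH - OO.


Inventory position = OH + OO = 634.4161 + 317.0253 = 951.4414
Q = 4429.3963 - 951.4414 = 3477.9549

3477.9549 units


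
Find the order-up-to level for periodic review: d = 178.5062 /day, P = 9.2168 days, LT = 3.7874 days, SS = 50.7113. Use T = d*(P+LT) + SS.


P + LT = 13.0042
d*(P+LT) = 178.5062 * 13.0042 = 2321.3303
T = 2321.3303 + 50.7113 = 2372.0416

2372.0416 units


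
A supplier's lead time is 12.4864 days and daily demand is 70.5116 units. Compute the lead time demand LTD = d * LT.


LTD = 70.5116 * 12.4864 = 880.4360

880.4360 units


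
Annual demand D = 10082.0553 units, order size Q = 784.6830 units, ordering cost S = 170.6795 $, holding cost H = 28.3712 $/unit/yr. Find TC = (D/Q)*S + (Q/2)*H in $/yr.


Ordering cost = D*S/Q = 2192.9877
Holding cost = Q*H/2 = 11131.1992
TC = 2192.9877 + 11131.1992 = 13324.1869

13324.1869 $/yr


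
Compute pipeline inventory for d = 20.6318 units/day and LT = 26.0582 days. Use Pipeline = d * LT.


Pipeline = 20.6318 * 26.0582 = 537.6276

537.6276 units


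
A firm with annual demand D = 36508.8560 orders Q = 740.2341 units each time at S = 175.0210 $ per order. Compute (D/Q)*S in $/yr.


Number of orders = D/Q = 49.3207
Cost = 49.3207 * 175.0210 = 8632.1563

8632.1563 $/yr


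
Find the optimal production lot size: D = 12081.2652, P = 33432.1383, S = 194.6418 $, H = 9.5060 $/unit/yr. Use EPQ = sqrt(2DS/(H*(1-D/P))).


1 - D/P = 1 - 0.3614 = 0.6386
H*(1-D/P) = 6.0708
2DS = 4703038.4096
EPQ = sqrt(774692.2852) = 880.1661

880.1661 units


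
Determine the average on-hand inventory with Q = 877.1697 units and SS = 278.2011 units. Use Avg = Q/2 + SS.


Q/2 = 438.5849
Avg = 438.5849 + 278.2011 = 716.7859

716.7859 units


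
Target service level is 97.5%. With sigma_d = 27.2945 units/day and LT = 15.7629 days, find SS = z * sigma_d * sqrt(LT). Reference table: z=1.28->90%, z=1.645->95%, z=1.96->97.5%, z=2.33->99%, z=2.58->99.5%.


From the table, SL = 97.5% corresponds to z = 1.96
sqrt(LT) = sqrt(15.7629) = 3.9703
SS = 1.96 * 27.2945 * 3.9703 = 212.3974

212.3974 units


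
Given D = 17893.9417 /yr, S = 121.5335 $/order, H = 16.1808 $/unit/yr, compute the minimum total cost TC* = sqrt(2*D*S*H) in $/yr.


2*D*S*H = 70377203.9874
TC* = sqrt(70377203.9874) = 8389.1122

8389.1122 $/yr


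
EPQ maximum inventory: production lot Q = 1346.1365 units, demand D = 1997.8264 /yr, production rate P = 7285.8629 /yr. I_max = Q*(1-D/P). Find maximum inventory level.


D/P = 0.2742
1 - D/P = 0.7258
I_max = 1346.1365 * 0.7258 = 977.0180

977.0180 units


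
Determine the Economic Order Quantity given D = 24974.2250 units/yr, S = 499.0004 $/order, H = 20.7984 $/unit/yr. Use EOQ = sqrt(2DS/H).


2*D*S = 2 * 24974.2250 * 499.0004 = 24924296.5294
2*D*S/H = 1198375.6697
EOQ = sqrt(1198375.6697) = 1094.7035

1094.7035 units


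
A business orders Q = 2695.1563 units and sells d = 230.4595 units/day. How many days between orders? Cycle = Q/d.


Cycle = 2695.1563 / 230.4595 = 11.6947

11.6947 days


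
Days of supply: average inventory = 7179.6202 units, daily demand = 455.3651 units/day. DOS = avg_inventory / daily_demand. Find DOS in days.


DOS = 7179.6202 / 455.3651 = 15.7667

15.7667 days


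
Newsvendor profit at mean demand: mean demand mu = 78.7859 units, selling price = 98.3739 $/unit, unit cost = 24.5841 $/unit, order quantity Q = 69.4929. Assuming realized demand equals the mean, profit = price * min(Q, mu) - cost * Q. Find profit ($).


Sales at mu = min(69.4929, 78.7859) = 69.4929
Revenue = 98.3739 * 69.4929 = 6836.2876
Total cost = 24.5841 * 69.4929 = 1708.4204
Profit = 6836.2876 - 1708.4204 = 5127.8672

5127.8672 $


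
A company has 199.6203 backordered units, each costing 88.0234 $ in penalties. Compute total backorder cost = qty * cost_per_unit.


Total = 199.6203 * 88.0234 = 17571.2575

17571.2575 $


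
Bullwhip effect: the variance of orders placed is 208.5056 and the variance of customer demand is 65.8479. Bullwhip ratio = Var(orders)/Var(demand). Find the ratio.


BW = 208.5056 / 65.8479 = 3.1665

3.1665


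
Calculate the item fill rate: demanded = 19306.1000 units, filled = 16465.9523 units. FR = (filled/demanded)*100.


FR = 16465.9523 / 19306.1000 * 100 = 85.2889

85.2889%


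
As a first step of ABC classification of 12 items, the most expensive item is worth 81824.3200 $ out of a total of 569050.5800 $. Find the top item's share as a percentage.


Top item = 81824.3200
Total = 569050.5800
Percentage = 81824.3200 / 569050.5800 * 100 = 14.3791

14.3791%


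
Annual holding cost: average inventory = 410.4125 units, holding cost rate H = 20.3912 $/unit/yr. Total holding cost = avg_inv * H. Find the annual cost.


Cost = 410.4125 * 20.3912 = 8368.8034

8368.8034 $/yr


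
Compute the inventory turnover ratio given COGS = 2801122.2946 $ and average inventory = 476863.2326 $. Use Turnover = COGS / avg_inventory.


Turnover = 2801122.2946 / 476863.2326 = 5.8741

5.8741


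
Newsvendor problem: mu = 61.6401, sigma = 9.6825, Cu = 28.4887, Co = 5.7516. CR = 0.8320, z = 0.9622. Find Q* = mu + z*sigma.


CR = Cu/(Cu+Co) = 28.4887/(28.4887+5.7516) = 0.8320
z = 0.9622
Q* = 61.6401 + 0.9622 * 9.6825 = 70.9566

70.9566 units


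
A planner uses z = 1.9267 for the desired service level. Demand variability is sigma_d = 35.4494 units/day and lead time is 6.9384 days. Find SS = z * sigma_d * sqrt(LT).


sqrt(LT) = sqrt(6.9384) = 2.6341
SS = 1.9267 * 35.4494 * 2.6341 = 179.9089

179.9089 units


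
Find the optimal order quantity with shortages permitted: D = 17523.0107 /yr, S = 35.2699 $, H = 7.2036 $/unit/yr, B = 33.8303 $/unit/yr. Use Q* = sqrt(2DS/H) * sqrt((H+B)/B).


sqrt(2DS/H) = 414.2349
sqrt((H+B)/B) = 1.1013
Q* = 414.2349 * 1.1013 = 456.2104

456.2104 units


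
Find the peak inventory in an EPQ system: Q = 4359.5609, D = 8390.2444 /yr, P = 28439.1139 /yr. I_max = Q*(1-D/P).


D/P = 0.2950
1 - D/P = 0.7050
I_max = 4359.5609 * 0.7050 = 3073.3822

3073.3822 units


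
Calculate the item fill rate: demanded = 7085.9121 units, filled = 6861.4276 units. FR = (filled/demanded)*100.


FR = 6861.4276 / 7085.9121 * 100 = 96.8320

96.8320%


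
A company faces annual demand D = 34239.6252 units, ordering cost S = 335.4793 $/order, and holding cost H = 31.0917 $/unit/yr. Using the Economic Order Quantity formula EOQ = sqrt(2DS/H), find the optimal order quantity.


2*D*S = 2 * 34239.6252 * 335.4793 = 22973370.9887
2*D*S/H = 738890.7969
EOQ = sqrt(738890.7969) = 859.5876

859.5876 units


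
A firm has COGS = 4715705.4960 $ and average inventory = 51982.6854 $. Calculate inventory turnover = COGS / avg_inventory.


Turnover = 4715705.4960 / 51982.6854 = 90.7169

90.7169


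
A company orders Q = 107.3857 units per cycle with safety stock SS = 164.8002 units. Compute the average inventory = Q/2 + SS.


Q/2 = 53.6928
Avg = 53.6928 + 164.8002 = 218.4930

218.4930 units


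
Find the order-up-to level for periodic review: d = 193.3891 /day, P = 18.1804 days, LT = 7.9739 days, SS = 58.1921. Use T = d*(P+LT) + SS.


P + LT = 26.1543
d*(P+LT) = 193.3891 * 26.1543 = 5057.9565
T = 5057.9565 + 58.1921 = 5116.1486

5116.1486 units


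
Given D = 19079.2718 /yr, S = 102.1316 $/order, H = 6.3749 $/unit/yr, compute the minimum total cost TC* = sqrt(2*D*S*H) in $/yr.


2*D*S*H = 24844216.3667
TC* = sqrt(24844216.3667) = 4984.3973

4984.3973 $/yr


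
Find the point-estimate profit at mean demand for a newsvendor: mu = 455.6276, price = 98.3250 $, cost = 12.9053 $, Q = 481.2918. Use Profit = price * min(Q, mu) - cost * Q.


Sales at mu = min(481.2918, 455.6276) = 455.6276
Revenue = 98.3250 * 455.6276 = 44799.5838
Total cost = 12.9053 * 481.2918 = 6211.2151
Profit = 44799.5838 - 6211.2151 = 38588.3687

38588.3687 $


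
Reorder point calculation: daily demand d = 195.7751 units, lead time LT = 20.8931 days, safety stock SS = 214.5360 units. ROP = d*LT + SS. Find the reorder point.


d*LT = 195.7751 * 20.8931 = 4090.3487
ROP = 4090.3487 + 214.5360 = 4304.8847

4304.8847 units


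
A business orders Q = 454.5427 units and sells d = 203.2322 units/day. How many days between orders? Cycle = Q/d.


Cycle = 454.5427 / 203.2322 = 2.2366

2.2366 days


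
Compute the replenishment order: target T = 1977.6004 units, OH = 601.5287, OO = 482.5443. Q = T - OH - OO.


Inventory position = OH + OO = 601.5287 + 482.5443 = 1084.0730
Q = 1977.6004 - 1084.0730 = 893.5274

893.5274 units


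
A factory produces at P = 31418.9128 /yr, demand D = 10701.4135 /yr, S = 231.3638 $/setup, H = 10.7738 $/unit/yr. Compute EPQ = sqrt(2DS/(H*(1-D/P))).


1 - D/P = 1 - 0.3406 = 0.6594
H*(1-D/P) = 7.1042
2DS = 4951839.3855
EPQ = sqrt(697029.9842) = 834.8832

834.8832 units


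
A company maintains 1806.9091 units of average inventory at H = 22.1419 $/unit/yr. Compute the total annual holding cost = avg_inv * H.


Cost = 1806.9091 * 22.1419 = 40008.4006

40008.4006 $/yr


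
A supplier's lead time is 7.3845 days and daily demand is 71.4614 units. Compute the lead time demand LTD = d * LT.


LTD = 71.4614 * 7.3845 = 527.7067

527.7067 units


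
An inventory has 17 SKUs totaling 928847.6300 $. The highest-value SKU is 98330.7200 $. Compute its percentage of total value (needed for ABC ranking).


Top item = 98330.7200
Total = 928847.6300
Percentage = 98330.7200 / 928847.6300 * 100 = 10.5863

10.5863%


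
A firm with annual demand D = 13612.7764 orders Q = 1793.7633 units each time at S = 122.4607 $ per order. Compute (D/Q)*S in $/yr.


Number of orders = D/Q = 7.5889
Cost = 7.5889 * 122.4607 = 929.3479

929.3479 $/yr


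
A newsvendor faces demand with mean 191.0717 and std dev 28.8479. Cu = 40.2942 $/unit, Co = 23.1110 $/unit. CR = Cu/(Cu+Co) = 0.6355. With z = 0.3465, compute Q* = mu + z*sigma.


CR = Cu/(Cu+Co) = 40.2942/(40.2942+23.1110) = 0.6355
z = 0.3465
Q* = 191.0717 + 0.3465 * 28.8479 = 201.0675

201.0675 units


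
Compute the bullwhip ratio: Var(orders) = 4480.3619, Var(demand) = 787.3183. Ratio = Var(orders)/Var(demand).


BW = 4480.3619 / 787.3183 = 5.6907

5.6907


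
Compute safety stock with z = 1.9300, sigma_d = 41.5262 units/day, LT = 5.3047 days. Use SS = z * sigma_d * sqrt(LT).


sqrt(LT) = sqrt(5.3047) = 2.3032
SS = 1.9300 * 41.5262 * 2.3032 = 184.5907

184.5907 units


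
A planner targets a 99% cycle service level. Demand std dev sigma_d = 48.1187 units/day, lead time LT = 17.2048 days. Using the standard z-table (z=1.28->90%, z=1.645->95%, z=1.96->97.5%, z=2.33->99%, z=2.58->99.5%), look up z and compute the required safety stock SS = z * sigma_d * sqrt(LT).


From the table, SL = 99% corresponds to z = 2.33
sqrt(LT) = sqrt(17.2048) = 4.1479
SS = 2.33 * 48.1187 * 4.1479 = 465.0446

465.0446 units


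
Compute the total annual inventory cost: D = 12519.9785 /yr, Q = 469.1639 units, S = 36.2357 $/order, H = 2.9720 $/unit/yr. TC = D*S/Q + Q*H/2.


Ordering cost = D*S/Q = 966.9759
Holding cost = Q*H/2 = 697.1776
TC = 966.9759 + 697.1776 = 1664.1535

1664.1535 $/yr


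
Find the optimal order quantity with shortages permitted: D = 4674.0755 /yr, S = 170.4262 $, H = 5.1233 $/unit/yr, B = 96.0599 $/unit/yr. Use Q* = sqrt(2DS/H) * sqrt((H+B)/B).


sqrt(2DS/H) = 557.6429
sqrt((H+B)/B) = 1.0263
Q* = 557.6429 * 1.0263 = 572.3205

572.3205 units


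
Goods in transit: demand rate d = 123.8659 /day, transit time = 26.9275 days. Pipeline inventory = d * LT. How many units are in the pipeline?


Pipeline = 123.8659 * 26.9275 = 3335.3990

3335.3990 units


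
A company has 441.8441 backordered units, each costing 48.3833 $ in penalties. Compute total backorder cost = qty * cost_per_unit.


Total = 441.8441 * 48.3833 = 21377.8756

21377.8756 $


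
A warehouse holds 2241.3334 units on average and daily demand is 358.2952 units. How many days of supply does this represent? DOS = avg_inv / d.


DOS = 2241.3334 / 358.2952 = 6.2555

6.2555 days


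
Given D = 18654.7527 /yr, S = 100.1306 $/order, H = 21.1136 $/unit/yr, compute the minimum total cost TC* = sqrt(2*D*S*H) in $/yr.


2*D*S*H = 78876675.9006
TC* = sqrt(78876675.9006) = 8881.2542

8881.2542 $/yr


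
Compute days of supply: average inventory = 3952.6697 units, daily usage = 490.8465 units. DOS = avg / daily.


DOS = 3952.6697 / 490.8465 = 8.0528

8.0528 days


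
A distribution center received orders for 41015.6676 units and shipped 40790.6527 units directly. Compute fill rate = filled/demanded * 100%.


FR = 40790.6527 / 41015.6676 * 100 = 99.4514

99.4514%


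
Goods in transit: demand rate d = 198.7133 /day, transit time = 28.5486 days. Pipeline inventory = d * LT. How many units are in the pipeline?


Pipeline = 198.7133 * 28.5486 = 5672.9865

5672.9865 units


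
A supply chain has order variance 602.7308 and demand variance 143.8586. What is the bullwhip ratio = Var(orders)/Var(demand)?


BW = 602.7308 / 143.8586 = 4.1897

4.1897


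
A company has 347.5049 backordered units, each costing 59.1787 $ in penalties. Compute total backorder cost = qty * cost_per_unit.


Total = 347.5049 * 59.1787 = 20564.8882

20564.8882 $


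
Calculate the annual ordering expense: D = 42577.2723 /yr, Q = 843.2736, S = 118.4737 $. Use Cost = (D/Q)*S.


Number of orders = D/Q = 50.4905
Cost = 50.4905 * 118.4737 = 5981.7917

5981.7917 $/yr


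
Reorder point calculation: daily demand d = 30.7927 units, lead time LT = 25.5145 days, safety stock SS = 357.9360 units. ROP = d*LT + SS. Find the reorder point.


d*LT = 30.7927 * 25.5145 = 785.6603
ROP = 785.6603 + 357.9360 = 1143.5963

1143.5963 units


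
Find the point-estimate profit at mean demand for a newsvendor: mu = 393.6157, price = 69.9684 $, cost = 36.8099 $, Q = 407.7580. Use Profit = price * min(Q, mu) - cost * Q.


Sales at mu = min(407.7580, 393.6157) = 393.6157
Revenue = 69.9684 * 393.6157 = 27540.6607
Total cost = 36.8099 * 407.7580 = 15009.5312
Profit = 27540.6607 - 15009.5312 = 12531.1295

12531.1295 $


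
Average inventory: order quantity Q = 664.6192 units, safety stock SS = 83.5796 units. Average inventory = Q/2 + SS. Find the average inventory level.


Q/2 = 332.3096
Avg = 332.3096 + 83.5796 = 415.8892

415.8892 units


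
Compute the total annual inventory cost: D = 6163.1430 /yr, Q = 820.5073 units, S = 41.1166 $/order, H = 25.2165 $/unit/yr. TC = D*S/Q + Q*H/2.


Ordering cost = D*S/Q = 308.8425
Holding cost = Q*H/2 = 10345.1612
TC = 308.8425 + 10345.1612 = 10654.0036

10654.0036 $/yr


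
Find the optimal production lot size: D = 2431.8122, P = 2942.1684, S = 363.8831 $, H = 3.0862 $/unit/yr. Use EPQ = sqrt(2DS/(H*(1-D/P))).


1 - D/P = 1 - 0.8265 = 0.1735
H*(1-D/P) = 0.5353
2DS = 1769790.7239
EPQ = sqrt(3305917.2540) = 1818.2182

1818.2182 units


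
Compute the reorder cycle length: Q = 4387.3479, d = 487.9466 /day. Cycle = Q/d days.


Cycle = 4387.3479 / 487.9466 = 8.9915

8.9915 days


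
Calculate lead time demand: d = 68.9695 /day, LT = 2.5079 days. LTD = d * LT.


LTD = 68.9695 * 2.5079 = 172.9686

172.9686 units


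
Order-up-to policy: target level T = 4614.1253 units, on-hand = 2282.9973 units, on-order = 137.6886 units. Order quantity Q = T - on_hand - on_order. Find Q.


Inventory position = OH + OO = 2282.9973 + 137.6886 = 2420.6859
Q = 4614.1253 - 2420.6859 = 2193.4394

2193.4394 units


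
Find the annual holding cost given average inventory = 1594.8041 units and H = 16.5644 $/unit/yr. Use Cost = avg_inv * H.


Cost = 1594.8041 * 16.5644 = 26416.9730

26416.9730 $/yr


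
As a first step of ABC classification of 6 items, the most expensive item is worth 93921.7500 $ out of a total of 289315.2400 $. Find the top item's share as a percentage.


Top item = 93921.7500
Total = 289315.2400
Percentage = 93921.7500 / 289315.2400 * 100 = 32.4635

32.4635%


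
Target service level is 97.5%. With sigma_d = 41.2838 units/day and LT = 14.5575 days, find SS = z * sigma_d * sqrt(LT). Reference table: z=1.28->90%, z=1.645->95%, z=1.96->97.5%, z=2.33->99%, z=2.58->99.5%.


From the table, SL = 97.5% corresponds to z = 1.96
sqrt(LT) = sqrt(14.5575) = 3.8154
SS = 1.96 * 41.2838 * 3.8154 = 308.7302

308.7302 units


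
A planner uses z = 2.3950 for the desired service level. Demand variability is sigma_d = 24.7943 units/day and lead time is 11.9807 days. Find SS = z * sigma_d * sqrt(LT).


sqrt(LT) = sqrt(11.9807) = 3.4613
SS = 2.3950 * 24.7943 * 3.4613 = 205.5410

205.5410 units


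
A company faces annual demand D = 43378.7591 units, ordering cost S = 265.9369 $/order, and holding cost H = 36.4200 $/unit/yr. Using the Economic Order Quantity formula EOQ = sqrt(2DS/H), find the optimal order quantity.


2*D*S = 2 * 43378.7591 * 265.9369 = 23072025.4418
2*D*S/H = 633498.7765
EOQ = sqrt(633498.7765) = 795.9264

795.9264 units


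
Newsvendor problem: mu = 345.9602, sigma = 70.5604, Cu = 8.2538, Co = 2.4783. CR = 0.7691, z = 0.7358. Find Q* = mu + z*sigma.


CR = Cu/(Cu+Co) = 8.2538/(8.2538+2.4783) = 0.7691
z = 0.7358
Q* = 345.9602 + 0.7358 * 70.5604 = 397.8785

397.8785 units


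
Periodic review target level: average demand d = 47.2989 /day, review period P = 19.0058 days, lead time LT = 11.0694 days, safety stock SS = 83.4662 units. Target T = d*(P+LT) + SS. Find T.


P + LT = 30.0752
d*(P+LT) = 47.2989 * 30.0752 = 1422.5239
T = 1422.5239 + 83.4662 = 1505.9901

1505.9901 units


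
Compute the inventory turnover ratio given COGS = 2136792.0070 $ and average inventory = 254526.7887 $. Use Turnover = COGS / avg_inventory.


Turnover = 2136792.0070 / 254526.7887 = 8.3952

8.3952


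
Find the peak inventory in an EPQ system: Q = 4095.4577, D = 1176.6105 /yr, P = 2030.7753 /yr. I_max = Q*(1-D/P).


D/P = 0.5794
1 - D/P = 0.4206
I_max = 4095.4577 * 0.4206 = 1722.5913

1722.5913 units


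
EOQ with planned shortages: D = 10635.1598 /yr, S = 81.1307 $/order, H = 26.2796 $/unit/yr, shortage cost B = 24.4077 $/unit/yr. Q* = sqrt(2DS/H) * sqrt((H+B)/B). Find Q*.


sqrt(2DS/H) = 256.2538
sqrt((H+B)/B) = 1.4411
Q* = 256.2538 * 1.4411 = 369.2805

369.2805 units


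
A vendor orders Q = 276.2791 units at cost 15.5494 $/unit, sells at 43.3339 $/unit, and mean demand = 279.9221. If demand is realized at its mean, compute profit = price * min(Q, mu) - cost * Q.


Sales at mu = min(276.2791, 279.9221) = 276.2791
Revenue = 43.3339 * 276.2791 = 11972.2509
Total cost = 15.5494 * 276.2791 = 4295.9742
Profit = 11972.2509 - 4295.9742 = 7676.2767

7676.2767 $


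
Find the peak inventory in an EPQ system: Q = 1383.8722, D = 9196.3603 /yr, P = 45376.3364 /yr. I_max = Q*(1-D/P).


D/P = 0.2027
1 - D/P = 0.7973
I_max = 1383.8722 * 0.7973 = 1103.4047

1103.4047 units


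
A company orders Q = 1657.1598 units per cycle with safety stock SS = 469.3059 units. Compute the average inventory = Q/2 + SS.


Q/2 = 828.5799
Avg = 828.5799 + 469.3059 = 1297.8858

1297.8858 units


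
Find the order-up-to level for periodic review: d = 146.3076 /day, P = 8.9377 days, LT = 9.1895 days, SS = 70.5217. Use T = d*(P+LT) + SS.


P + LT = 18.1272
d*(P+LT) = 146.3076 * 18.1272 = 2652.1471
T = 2652.1471 + 70.5217 = 2722.6688

2722.6688 units


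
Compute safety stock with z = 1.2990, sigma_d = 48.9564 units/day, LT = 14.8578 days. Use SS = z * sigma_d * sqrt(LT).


sqrt(LT) = sqrt(14.8578) = 3.8546
SS = 1.2990 * 48.9564 * 3.8546 = 245.1297

245.1297 units


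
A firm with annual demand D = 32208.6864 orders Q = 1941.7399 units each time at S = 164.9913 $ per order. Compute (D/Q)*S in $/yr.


Number of orders = D/Q = 16.5875
Cost = 16.5875 * 164.9913 = 2736.7996

2736.7996 $/yr


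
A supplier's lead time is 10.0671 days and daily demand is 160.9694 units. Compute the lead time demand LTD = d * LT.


LTD = 160.9694 * 10.0671 = 1620.4950

1620.4950 units


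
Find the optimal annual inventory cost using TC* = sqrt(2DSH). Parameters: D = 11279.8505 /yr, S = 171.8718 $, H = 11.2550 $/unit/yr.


2*D*S*H = 43639871.5883
TC* = sqrt(43639871.5883) = 6606.0481

6606.0481 $/yr


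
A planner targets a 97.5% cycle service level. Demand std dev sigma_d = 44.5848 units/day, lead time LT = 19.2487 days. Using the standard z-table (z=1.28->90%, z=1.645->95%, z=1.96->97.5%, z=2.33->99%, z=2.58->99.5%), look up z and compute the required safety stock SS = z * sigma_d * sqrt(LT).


From the table, SL = 97.5% corresponds to z = 1.96
sqrt(LT) = sqrt(19.2487) = 4.3873
SS = 1.96 * 44.5848 * 4.3873 = 383.3925

383.3925 units


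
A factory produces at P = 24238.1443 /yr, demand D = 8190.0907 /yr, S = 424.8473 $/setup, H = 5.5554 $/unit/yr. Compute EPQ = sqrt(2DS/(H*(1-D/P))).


1 - D/P = 1 - 0.3379 = 0.6621
H*(1-D/P) = 3.6782
2DS = 6959075.8413
EPQ = sqrt(1891965.5992) = 1375.4874

1375.4874 units


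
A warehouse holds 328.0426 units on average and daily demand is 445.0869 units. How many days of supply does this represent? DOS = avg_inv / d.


DOS = 328.0426 / 445.0869 = 0.7370

0.7370 days


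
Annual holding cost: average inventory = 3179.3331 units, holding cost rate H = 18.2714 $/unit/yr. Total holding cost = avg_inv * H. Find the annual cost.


Cost = 3179.3331 * 18.2714 = 58090.8668

58090.8668 $/yr


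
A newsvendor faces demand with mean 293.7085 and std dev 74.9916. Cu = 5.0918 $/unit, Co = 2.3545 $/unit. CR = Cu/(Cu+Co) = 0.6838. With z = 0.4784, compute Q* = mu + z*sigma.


CR = Cu/(Cu+Co) = 5.0918/(5.0918+2.3545) = 0.6838
z = 0.4784
Q* = 293.7085 + 0.4784 * 74.9916 = 329.5845

329.5845 units


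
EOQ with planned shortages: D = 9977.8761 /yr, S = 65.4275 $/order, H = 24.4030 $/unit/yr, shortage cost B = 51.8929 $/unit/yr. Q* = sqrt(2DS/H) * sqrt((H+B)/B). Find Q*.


sqrt(2DS/H) = 231.3090
sqrt((H+B)/B) = 1.2125
Q* = 231.3090 * 1.2125 = 280.4718

280.4718 units


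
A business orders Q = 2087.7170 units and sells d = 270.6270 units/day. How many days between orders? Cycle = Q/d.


Cycle = 2087.7170 / 270.6270 = 7.7144

7.7144 days


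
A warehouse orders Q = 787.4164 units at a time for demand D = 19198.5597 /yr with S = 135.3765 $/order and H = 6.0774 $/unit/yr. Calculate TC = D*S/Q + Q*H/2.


Ordering cost = D*S/Q = 3300.7108
Holding cost = Q*H/2 = 2392.7222
TC = 3300.7108 + 2392.7222 = 5693.4330

5693.4330 $/yr


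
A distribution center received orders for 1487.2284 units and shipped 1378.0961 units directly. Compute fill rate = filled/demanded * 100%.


FR = 1378.0961 / 1487.2284 * 100 = 92.6620

92.6620%


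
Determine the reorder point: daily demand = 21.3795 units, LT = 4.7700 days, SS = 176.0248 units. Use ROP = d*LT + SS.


d*LT = 21.3795 * 4.7700 = 101.9802
ROP = 101.9802 + 176.0248 = 278.0050

278.0050 units


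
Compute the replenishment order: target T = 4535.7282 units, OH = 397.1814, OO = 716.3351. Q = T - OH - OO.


Inventory position = OH + OO = 397.1814 + 716.3351 = 1113.5165
Q = 4535.7282 - 1113.5165 = 3422.2117

3422.2117 units


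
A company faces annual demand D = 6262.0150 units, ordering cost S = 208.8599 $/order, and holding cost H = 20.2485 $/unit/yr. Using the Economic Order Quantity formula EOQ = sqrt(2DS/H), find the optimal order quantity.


2*D*S = 2 * 6262.0150 * 208.8599 = 2615767.6534
2*D*S/H = 129183.2804
EOQ = sqrt(129183.2804) = 359.4208

359.4208 units


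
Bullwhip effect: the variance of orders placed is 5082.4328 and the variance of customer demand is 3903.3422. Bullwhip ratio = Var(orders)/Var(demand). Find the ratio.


BW = 5082.4328 / 3903.3422 = 1.3021

1.3021


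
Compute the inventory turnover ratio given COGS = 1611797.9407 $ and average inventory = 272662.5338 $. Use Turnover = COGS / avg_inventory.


Turnover = 1611797.9407 / 272662.5338 = 5.9113

5.9113


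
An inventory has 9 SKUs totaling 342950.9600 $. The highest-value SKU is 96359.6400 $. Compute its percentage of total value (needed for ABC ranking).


Top item = 96359.6400
Total = 342950.9600
Percentage = 96359.6400 / 342950.9600 * 100 = 28.0972

28.0972%


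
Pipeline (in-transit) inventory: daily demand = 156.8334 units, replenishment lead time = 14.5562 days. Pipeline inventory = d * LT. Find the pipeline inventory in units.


Pipeline = 156.8334 * 14.5562 = 2282.8983

2282.8983 units


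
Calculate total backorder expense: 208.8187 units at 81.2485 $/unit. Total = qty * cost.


Total = 208.8187 * 81.2485 = 16966.2061

16966.2061 $


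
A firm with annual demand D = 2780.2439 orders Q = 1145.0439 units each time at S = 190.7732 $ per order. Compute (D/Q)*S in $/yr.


Number of orders = D/Q = 2.4281
Cost = 2.4281 * 190.7732 = 463.2102

463.2102 $/yr


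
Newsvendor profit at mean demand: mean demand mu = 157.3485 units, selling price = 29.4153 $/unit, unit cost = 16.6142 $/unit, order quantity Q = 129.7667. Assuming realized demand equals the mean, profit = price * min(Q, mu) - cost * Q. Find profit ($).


Sales at mu = min(129.7667, 157.3485) = 129.7667
Revenue = 29.4153 * 129.7667 = 3817.1264
Total cost = 16.6142 * 129.7667 = 2155.9699
Profit = 3817.1264 - 2155.9699 = 1661.1565

1661.1565 $


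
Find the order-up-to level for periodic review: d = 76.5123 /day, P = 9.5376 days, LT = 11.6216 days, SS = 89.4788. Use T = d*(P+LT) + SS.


P + LT = 21.1592
d*(P+LT) = 76.5123 * 21.1592 = 1618.9391
T = 1618.9391 + 89.4788 = 1708.4179

1708.4179 units


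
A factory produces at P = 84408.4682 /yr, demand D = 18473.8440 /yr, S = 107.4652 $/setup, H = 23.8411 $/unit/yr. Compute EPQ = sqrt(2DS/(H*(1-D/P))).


1 - D/P = 1 - 0.2189 = 0.7811
H*(1-D/P) = 18.6232
2DS = 3970590.6805
EPQ = sqrt(213206.9283) = 461.7434

461.7434 units


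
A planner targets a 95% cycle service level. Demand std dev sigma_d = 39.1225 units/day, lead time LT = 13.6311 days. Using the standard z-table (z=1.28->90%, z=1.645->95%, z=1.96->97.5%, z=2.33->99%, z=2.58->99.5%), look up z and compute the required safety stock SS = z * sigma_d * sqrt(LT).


From the table, SL = 95% corresponds to z = 1.645
sqrt(LT) = sqrt(13.6311) = 3.6920
SS = 1.645 * 39.1225 * 3.6920 = 237.6063

237.6063 units


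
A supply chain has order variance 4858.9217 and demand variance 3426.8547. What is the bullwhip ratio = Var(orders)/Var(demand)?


BW = 4858.9217 / 3426.8547 = 1.4179

1.4179


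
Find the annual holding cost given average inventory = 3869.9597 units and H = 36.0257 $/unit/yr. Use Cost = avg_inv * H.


Cost = 3869.9597 * 36.0257 = 139418.0072

139418.0072 $/yr


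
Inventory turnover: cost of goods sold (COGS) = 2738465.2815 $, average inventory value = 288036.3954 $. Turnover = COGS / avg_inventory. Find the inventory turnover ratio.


Turnover = 2738465.2815 / 288036.3954 = 9.5074

9.5074


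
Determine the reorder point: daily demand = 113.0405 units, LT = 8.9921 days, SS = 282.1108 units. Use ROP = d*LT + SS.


d*LT = 113.0405 * 8.9921 = 1016.4715
ROP = 1016.4715 + 282.1108 = 1298.5823

1298.5823 units


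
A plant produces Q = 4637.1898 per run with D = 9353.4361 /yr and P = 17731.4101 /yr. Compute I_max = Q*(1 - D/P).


D/P = 0.5275
1 - D/P = 0.4725
I_max = 4637.1898 * 0.4725 = 2191.0415

2191.0415 units


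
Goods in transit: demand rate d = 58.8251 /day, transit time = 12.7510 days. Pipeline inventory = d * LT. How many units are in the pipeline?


Pipeline = 58.8251 * 12.7510 = 750.0789

750.0789 units


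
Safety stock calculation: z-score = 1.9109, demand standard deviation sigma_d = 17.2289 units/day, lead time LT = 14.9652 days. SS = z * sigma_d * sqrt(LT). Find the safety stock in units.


sqrt(LT) = sqrt(14.9652) = 3.8685
SS = 1.9109 * 17.2289 * 3.8685 = 127.3611

127.3611 units
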